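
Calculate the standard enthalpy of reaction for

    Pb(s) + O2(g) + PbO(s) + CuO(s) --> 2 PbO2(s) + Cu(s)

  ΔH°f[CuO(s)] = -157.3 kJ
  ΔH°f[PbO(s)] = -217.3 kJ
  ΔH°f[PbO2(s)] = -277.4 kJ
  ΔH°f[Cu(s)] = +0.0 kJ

ΔHrxn = -180.2 kJ

Products: 2·(-277.4) + 1·(+0.0) = -554.8
Reactants: 1·(+0.0) + 1·(+0.0) + 1·(-217.3) + 1·(-157.3) = -374.6
ΔHrxn = (-554.8) − (-374.6) = -180.2 kJ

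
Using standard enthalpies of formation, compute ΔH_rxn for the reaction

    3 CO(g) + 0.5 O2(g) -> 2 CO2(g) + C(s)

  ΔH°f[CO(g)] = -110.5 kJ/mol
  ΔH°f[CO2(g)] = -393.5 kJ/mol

Products: 2·(-393.5) + 1·(+0.0) = -787.0
Reactants: 3·(-110.5) + 1/2·(+0.0) = -331.5
ΔH_rxn = (-787.0) − (-331.5) = -455.5 kJ/mol

ΔH_rxn = -455.5 kJ/mol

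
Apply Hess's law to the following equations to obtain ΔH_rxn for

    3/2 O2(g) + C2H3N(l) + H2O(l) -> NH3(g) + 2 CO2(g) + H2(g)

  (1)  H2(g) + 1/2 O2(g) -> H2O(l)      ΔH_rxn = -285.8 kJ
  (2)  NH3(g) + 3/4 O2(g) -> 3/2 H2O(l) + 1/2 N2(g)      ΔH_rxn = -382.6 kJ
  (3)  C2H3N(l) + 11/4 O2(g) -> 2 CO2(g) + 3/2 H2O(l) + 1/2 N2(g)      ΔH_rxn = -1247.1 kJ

(1) reversed (reverse to put H2(g) on the product side): +285.8 kJ
(2) reversed (NH3(g) must end up as a product): +382.6 kJ
(3) as written (C2H3N(l) already on the reactant side): -1247.1 kJ
By Hess's law, ΔH_rxn = (+285.8) + (+382.6) + (-1247.1) = -578.7 kJ

ΔH_rxn = -578.7 kJ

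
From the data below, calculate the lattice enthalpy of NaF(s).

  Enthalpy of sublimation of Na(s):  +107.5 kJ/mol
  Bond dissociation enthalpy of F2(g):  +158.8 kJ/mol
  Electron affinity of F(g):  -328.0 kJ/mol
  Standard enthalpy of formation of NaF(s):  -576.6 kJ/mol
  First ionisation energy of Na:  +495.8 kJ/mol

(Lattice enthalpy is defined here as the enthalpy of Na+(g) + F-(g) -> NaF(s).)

ΔHf° = 1·ΔHsub + 1·(ΣIE) + 1/2·D(F2) + 1·EA + U
-576.6 = 1·(+107.5) + 1·(+495.8) + 1/2·(+158.8) + 1·(-328.0) + U
U = -576.6 − (+354.7) = -931.3 kJ/mol

U = -931.3 kJ/mol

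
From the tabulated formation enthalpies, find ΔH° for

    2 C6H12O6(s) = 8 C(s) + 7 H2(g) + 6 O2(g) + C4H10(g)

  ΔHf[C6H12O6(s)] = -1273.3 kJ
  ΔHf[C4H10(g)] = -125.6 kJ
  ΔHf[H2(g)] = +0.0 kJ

ΔH° = 2421.0 kJ

Products: 8·(+0.0) + 7·(+0.0) + 6·(+0.0) + 1·(-125.6) = -125.6
Reactants: 2·(-1273.3) = -2546.6
ΔH° = (-125.6) − (-2546.6) = 2421.0 kJ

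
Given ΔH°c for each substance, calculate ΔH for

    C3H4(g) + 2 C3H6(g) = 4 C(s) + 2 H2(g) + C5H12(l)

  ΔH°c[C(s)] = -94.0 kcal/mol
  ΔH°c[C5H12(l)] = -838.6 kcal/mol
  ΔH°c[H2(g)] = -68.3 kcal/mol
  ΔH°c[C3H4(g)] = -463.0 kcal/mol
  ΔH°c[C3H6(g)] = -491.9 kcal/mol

ΔH = -95.6 kcal/mol

With combustion enthalpies, reactants minus products:
= [1·(-463.0) + 2·(-491.9)] − [4·(-94.0) + 2·(-68.3) + 1·(-838.6)]
= -95.6 kcal/mol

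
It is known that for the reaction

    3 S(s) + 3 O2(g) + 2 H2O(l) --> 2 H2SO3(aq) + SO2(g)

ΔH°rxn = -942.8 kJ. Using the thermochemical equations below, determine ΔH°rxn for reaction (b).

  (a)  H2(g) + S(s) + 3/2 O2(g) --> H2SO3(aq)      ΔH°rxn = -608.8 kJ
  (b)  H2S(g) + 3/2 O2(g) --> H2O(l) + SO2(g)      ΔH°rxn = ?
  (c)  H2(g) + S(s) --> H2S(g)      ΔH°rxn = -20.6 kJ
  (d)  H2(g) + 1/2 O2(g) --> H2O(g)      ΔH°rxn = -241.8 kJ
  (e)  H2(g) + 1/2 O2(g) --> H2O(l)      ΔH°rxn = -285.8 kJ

ΔH°rxn = -562.0 kJ

(a) × 2 (×2 to match 2 H2SO3(aq) in the target): (2)·(-608.8) = -1217.6 kJ
(b) as written (SO2(g) already on the product side): contributes x
(c) as written: -20.6 kJ
(d): not needed (H2O(g) appears nowhere else).
(e) reversed and × 3: (-3)·(-285.8) = +857.4 kJ
-942.8 = (-1217.6) + (-20.6) + (+857.4) + x
x = (-942.8 − (-380.8)) / (1) = -562.0 kJ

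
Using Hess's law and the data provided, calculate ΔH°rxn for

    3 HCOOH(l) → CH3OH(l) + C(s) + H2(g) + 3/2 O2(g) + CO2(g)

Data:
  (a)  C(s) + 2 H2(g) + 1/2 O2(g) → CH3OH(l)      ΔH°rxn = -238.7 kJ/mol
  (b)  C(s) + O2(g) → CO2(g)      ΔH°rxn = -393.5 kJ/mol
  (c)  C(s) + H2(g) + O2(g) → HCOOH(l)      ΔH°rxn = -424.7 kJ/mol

(a) as written: -238.7 kJ/mol
(b) as written: -393.5 kJ/mol
(c) reversed and × 3: (-3)·(-424.7) = +1274.1 kJ/mol
By Hess's law, ΔH°rxn = (1)·(-238.7) + (1)·(-393.5) + (-3)·(-424.7) = 641.9 kJ/mol

ΔH°rxn = 641.9 kJ/mol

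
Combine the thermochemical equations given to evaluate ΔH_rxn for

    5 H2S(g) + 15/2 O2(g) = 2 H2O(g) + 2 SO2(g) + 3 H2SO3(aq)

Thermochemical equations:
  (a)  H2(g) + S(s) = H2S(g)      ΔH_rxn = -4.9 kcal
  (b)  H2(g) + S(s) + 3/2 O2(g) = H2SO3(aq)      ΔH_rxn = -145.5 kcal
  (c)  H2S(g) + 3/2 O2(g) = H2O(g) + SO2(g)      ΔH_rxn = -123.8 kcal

(a) reversed and × 3: (-3)·(-4.9) = +14.7 kcal
(b) × 3: (3)·(-145.5) = -436.5 kcal
(c) × 2: (2)·(-123.8) = -247.6 kcal
By Hess's law, ΔH_rxn = (+14.7) + (-436.5) + (-247.6) = -669.4 kcal

ΔH_rxn = -669.4 kcal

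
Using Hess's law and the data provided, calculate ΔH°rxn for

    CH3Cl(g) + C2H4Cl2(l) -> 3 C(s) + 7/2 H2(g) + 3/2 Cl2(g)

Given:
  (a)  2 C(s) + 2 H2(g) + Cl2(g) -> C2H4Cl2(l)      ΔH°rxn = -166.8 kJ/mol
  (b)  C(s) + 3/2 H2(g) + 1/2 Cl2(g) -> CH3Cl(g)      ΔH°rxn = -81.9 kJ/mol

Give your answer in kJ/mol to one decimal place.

ΔH°rxn = 248.7 kJ/mol

(a) reversed (C2H4Cl2(l) must end up as a reactant): +166.8 kJ/mol
(b) reversed (reverse to put CH3Cl(g) on the reactant side): +81.9 kJ/mol
Combining the equations, ΔH°rxn = (-1)·(-166.8) + (-1)·(-81.9) = 248.7 kJ/mol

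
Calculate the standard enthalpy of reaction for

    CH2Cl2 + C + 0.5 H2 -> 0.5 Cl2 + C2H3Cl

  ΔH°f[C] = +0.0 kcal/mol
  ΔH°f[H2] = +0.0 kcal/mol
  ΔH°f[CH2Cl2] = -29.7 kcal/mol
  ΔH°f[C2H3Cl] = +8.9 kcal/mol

Products: 1/2·(+0.0) + 1·(+8.9) = +8.9
Reactants: 1·(-29.7) + 1·(+0.0) + 1/2·(+0.0) = -29.7
ΔHrxn = (+8.9) − (-29.7) = 38.6 kcal/mol

ΔHrxn = 38.6 kcal/mol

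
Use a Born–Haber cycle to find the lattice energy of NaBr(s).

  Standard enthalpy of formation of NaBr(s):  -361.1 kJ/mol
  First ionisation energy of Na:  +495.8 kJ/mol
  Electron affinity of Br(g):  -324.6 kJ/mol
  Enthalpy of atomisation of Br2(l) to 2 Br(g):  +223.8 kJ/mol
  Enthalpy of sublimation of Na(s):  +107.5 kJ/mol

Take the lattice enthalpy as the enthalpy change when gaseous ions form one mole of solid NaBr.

U = -751.7 kJ/mol

ΔHf° = 1·ΔHsub + 1·(ΣIE) + 1/2·D(Br2) + 1·EA + U
-361.1 = 1·(+107.5) + 1·(+495.8) + 1/2·(+223.8) + 1·(-324.6) + U
U = -361.1 − (+390.6) = -751.7 kJ/mol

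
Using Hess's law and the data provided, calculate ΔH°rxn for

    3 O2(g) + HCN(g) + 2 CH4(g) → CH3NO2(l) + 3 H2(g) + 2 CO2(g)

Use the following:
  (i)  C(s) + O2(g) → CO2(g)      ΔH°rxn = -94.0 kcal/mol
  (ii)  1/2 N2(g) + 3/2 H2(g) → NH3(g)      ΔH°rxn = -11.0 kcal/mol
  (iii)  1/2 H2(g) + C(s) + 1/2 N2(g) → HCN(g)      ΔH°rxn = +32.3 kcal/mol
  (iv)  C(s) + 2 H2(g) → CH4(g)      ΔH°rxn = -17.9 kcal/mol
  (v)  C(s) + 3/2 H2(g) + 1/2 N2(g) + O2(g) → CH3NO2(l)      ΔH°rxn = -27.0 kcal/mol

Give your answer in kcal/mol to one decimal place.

(i) × 2: (2)·(-94.0) = -188.0 kcal/mol
(ii): not needed.
(iii) reversed: -32.3 kcal/mol
(iv) reversed and × 2: (-2)·(-17.9) = +35.8 kcal/mol
(v) as written: -27.0 kcal/mol
ΔH°rxn = (2)·(-94.0) + (-1)·(+32.3) + (-2)·(-17.9) + (1)·(-27.0) = -211.5 kcal/mol

ΔH°rxn = -211.5 kcal/mol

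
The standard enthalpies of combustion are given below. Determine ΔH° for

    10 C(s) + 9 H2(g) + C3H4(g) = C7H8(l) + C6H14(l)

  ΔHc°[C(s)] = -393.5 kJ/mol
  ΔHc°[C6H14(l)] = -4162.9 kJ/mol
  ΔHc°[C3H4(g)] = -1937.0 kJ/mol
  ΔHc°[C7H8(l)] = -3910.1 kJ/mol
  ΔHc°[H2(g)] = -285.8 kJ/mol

Using ΔH = Σ nΔHc°(reactants) − Σ nΔHc°(products):
= [10·(-393.5) + 9·(-285.8) + 1·(-1937.0)] − [1·(-3910.1) + 1·(-4162.9)]
= -371.2 kJ/mol

ΔH° = -371.2 kJ/mol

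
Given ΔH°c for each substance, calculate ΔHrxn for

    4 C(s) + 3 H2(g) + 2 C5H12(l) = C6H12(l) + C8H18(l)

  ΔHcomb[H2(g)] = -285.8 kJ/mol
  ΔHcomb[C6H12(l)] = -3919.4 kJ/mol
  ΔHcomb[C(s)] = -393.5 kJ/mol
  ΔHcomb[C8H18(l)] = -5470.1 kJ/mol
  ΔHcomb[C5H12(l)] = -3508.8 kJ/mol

With combustion enthalpies, reactants minus products:
= [4·(-393.5) + 3·(-285.8) + 2·(-3508.8)] − [1·(-3919.4) + 1·(-5470.1)]
= -59.5 kJ/mol

ΔHrxn = -59.5 kJ/mol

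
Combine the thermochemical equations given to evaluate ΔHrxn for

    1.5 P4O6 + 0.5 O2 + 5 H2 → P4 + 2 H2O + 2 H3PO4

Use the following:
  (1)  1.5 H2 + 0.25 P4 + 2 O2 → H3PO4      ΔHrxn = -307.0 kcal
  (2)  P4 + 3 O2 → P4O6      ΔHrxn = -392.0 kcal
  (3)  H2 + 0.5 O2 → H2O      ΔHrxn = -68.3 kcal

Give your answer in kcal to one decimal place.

ΔHrxn = -162.6 kcal

(1) × 2: (2)·(-307.0) = -614.0 kcal
(2) reversed and × 3/2: (-3/2)·(-392.0) = +588.0 kcal
(3) × 2: (2)·(-68.3) = -136.6 kcal
By Hess's law, ΔHrxn = (2)·(-307.0) + (-3/2)·(-392.0) + (2)·(-68.3) = -162.6 kcal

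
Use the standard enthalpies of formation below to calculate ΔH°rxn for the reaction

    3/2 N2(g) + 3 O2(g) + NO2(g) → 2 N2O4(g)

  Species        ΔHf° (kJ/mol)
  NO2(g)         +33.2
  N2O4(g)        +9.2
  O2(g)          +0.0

Products: 2·(+9.2) = +18.4
Reactants: 3/2·(+0.0) + 3·(+0.0) + 1·(+33.2) = +33.2
ΔH°rxn = (+18.4) − (+33.2) = -14.8 kJ/mol

ΔH°rxn = -14.8 kJ/mol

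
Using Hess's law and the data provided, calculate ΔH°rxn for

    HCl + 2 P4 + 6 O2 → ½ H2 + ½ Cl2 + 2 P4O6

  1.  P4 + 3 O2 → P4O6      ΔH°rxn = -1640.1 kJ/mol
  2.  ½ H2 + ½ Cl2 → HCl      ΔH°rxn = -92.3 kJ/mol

eq. 1 × 2 (×2 to match 2 P4O6 in the target): (2)·(-1640.1) = -3280.2 kJ/mol
eq. 2 reversed (reverse to put HCl on the reactant side): +92.3 kJ/mol
ΔH°rxn = (2)·(-1640.1) + (-1)·(-92.3) = -3187.9 kJ/mol

ΔH°rxn = -3187.9 kJ/mol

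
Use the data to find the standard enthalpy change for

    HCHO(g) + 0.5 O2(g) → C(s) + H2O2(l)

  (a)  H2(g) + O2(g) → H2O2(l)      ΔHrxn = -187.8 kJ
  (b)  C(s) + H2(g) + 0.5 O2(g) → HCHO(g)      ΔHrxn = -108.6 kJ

(a) as written (H2O2(l) already on the product side): -187.8 kJ
(b) reversed (HCHO(g) must end up as a reactant): +108.6 kJ
Since enthalpy is a state function, ΔHrxn = (1)·(-187.8) + (-1)·(-108.6) = -79.2 kJ

ΔHrxn = -79.2 kJ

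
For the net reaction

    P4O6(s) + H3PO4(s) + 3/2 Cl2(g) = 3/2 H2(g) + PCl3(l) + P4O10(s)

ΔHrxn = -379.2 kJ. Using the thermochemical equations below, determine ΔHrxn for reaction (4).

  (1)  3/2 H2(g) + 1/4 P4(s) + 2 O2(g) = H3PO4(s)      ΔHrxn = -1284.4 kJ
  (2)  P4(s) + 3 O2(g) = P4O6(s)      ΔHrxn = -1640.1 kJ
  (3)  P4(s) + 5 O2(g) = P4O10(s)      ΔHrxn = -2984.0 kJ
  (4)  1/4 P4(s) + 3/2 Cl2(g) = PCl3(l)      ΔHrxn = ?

ΔHrxn = -319.7 kJ

(1) reversed: +1284.4 kJ
(2) reversed: +1640.1 kJ
(3) as written: -2984.0 kJ
(4) as written: contributes x
-379.2 = (+1284.4) + (+1640.1) + (-2984.0) + x
x = (-379.2 − (-59.5)) / (1) = -319.7 kJ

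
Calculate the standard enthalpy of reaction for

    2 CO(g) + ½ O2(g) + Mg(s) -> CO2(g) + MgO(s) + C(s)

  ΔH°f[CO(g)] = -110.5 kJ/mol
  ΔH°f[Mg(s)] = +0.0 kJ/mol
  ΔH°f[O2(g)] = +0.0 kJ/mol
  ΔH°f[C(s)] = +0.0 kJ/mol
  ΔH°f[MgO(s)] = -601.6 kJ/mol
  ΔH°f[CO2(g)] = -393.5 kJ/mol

Products: 1·(-393.5) + 1·(-601.6) + 1·(+0.0) = -995.1
Reactants: 2·(-110.5) + 1/2·(+0.0) + 1·(+0.0) = -221.0
ΔH° = (-995.1) − (-221.0) = -774.1 kJ/mol

ΔH° = -774.1 kJ/mol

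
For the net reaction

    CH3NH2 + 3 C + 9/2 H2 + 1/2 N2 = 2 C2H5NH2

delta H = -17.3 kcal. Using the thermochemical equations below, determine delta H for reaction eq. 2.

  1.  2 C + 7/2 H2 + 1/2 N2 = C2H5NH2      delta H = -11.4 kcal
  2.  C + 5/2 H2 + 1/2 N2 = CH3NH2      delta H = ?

delta H = -5.5 kcal

eq. 1 × 2 (scale by 2 for the 2 C2H5NH2): (2)·(-11.4) = -22.8 kcal
eq. 2 reversed (CH3NH2 must end up as a reactant): contributes −x
-17.3 = (-22.8) − x
x = (-17.3 − (-22.8)) / (-1) = -5.5 kcal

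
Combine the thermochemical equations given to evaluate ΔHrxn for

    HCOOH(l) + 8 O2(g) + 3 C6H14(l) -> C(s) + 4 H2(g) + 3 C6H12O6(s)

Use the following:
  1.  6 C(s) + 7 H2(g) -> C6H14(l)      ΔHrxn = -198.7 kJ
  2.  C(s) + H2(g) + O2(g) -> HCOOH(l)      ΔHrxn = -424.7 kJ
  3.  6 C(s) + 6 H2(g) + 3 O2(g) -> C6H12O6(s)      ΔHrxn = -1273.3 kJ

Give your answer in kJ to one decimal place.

ΔHrxn = -2799.1 kJ

eq. 1 reversed and × 3: (-3)·(-198.7) = +596.1 kJ
eq. 2 reversed: +424.7 kJ
eq. 3 × 3: (3)·(-1273.3) = -3819.9 kJ
By Hess's law, ΔHrxn = (+596.1) + (+424.7) + (-3819.9) = -2799.1 kJ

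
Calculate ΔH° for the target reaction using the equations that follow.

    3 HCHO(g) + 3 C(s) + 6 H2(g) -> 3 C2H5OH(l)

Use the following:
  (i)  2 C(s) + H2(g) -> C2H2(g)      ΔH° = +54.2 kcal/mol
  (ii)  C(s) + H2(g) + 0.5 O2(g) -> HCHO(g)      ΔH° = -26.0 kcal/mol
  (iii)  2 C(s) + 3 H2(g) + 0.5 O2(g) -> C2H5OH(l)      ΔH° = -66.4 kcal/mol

(i): not needed (C2H2(g) appears nowhere else).
(ii) reversed and × 3 (reverse to put HCHO(g) on the reactant side; ×3 to match 3 HCHO(g) in the target): (-3)·(-26.0) = +78.0 kcal/mol
(iii) × 3 (×3 to match 3 C2H5OH(l) in the target): (3)·(-66.4) = -199.2 kcal/mol
Summing the manipulated equations, ΔH° = (-3)·(-26.0) + (3)·(-66.4) = -121.2 kcal/mol

ΔH° = -121.2 kcal/mol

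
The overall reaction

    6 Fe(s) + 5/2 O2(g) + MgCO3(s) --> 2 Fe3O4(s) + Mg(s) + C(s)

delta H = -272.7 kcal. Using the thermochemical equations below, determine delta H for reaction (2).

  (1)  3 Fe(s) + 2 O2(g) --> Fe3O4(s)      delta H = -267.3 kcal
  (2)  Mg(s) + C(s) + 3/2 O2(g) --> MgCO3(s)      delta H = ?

(1) × 2: (2)·(-267.3) = -534.6 kcal
(2) reversed: contributes −x
-272.7 = (-534.6) − x
x = (-272.7 − (-534.6)) / (-1) = -261.9 kcal

delta H = -261.9 kcal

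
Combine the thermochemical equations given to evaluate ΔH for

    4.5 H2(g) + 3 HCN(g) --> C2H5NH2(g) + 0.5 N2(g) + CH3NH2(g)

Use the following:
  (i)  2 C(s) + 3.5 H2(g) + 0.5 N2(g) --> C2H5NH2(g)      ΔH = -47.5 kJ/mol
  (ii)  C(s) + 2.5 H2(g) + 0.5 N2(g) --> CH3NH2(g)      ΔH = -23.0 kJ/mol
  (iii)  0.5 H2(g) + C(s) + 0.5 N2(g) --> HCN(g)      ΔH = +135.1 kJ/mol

ΔH = -475.8 kJ/mol

(i) as written (C2H5NH2(g) already on the product side): -47.5 kJ/mol
(ii) as written (CH3NH2(g) already on the product side): -23.0 kJ/mol
(iii) reversed and × 3 (reverse to put HCN(g) on the reactant side; scale by 3 for the 3 HCN(g)): (-3)·(+135.1) = -405.3 kJ/mol
Summing the manipulated equations, ΔH = (-47.5) + (-23.0) + (-405.3) = -475.8 kJ/mol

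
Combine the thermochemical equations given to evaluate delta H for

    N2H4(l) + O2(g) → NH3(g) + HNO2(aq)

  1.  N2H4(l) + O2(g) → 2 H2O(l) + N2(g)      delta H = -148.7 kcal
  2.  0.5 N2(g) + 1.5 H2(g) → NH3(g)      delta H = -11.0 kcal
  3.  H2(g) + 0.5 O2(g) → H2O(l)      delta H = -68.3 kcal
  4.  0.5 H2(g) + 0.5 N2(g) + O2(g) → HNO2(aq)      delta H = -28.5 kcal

delta H = -51.6 kcal

eq. 1 as written: -148.7 kcal
eq. 2 as written: -11.0 kcal
eq. 3 reversed and × 2: (-2)·(-68.3) = +136.6 kcal
eq. 4 as written: -28.5 kcal
Summing the manipulated equations, delta H = (1)·(-148.7) + (1)·(-11.0) + (-2)·(-68.3) + (1)·(-28.5) = -51.6 kcal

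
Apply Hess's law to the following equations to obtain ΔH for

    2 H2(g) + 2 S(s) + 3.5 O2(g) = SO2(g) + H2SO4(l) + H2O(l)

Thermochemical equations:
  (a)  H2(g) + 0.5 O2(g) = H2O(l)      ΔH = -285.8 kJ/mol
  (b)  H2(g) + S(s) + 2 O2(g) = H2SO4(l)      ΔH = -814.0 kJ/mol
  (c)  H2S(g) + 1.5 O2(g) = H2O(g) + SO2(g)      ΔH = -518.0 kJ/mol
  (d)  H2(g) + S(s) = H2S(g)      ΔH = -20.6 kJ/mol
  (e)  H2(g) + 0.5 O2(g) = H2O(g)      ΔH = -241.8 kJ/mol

(a) as written (H2O(l) already on the product side): -285.8 kJ/mol
(b) as written (H2SO4(l) already on the product side): -814.0 kJ/mol
(c) as written (SO2(g) already on the product side): -518.0 kJ/mol
(d) as written: -20.6 kJ/mol
(e) reversed: +241.8 kJ/mol
By Hess's law, ΔH = (-285.8) + (-814.0) + (-518.0) + (-20.6) + (+241.8) = -1396.6 kJ/mol

ΔH = -1396.6 kJ/mol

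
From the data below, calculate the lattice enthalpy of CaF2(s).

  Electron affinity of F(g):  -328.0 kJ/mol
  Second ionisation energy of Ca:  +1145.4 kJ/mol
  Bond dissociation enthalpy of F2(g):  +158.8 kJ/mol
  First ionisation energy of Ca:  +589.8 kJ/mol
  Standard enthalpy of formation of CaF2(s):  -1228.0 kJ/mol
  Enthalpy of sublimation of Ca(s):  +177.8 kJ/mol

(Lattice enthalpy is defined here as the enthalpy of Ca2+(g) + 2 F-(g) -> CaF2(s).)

ΔHf° = 1·ΔHsub + 1·(ΣIE) + 1·D(F2) + 2·EA + U
-1228.0 = 1·(+177.8) + 1·(+1735.2) + 1·(+158.8) + 2·(-328.0) + U
U = -1228.0 − (+1415.8) = -2643.8 kJ/mol

U = -2643.8 kJ/mol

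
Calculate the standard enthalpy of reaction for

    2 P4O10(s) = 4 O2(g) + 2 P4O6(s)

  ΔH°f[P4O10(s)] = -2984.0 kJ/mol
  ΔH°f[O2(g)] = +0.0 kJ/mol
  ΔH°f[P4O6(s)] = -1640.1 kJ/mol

ΔH°rxn = Σ nΔHf°(products) − Σ nΔHf°(reactants).
Products: 4·(+0.0) + 2·(-1640.1) = -3280.2
Reactants: 2·(-2984.0) = -5968.0
ΔH°rxn = (-3280.2) − (-5968.0) = 2687.8 kJ/mol

ΔH°rxn = 2687.8 kJ/mol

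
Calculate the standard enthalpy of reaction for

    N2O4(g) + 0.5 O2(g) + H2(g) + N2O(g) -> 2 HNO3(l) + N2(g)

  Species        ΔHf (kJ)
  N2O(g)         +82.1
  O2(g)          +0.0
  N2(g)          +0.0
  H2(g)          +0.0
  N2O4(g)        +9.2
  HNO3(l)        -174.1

ΔH° = -439.5 kJ

Products: 2·(-174.1) + 1·(+0.0) = -348.2
Reactants: 1·(+9.2) + 1/2·(+0.0) + 1·(+0.0) + 1·(+82.1) = +91.3
ΔH° = (-348.2) − (+91.3) = -439.5 kJ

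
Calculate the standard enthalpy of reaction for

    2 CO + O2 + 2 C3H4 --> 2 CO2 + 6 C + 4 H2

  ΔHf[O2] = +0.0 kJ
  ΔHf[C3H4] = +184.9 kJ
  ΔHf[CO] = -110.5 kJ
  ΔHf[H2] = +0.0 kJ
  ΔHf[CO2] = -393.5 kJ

ΔH°rxn = -935.8 kJ

ΔH°rxn = Σ nΔHf°(products) − Σ nΔHf°(reactants).
Products: 2·(-393.5) + 6·(+0.0) + 4·(+0.0) = -787.0
Reactants: 2·(-110.5) + 1·(+0.0) + 2·(+184.9) = +148.8
ΔH°rxn = (-787.0) − (+148.8) = -935.8 kJ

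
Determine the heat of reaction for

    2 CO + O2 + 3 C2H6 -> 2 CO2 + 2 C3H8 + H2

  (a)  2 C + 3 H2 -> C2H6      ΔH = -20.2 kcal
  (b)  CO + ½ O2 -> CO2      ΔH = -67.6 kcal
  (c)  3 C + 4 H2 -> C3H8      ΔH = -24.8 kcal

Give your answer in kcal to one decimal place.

ΔH = -124.2 kcal

(a) reversed and × 3 (reverse to put C2H6 on the reactant side; scale by 3 for the 3 C2H6): (-3)·(-20.2) = +60.6 kcal
(b) × 2 (scale by 2 for the 2 CO): (2)·(-67.6) = -135.2 kcal
(c) × 2 (×2 to match 2 C3H8 in the target): (2)·(-24.8) = -49.6 kcal
ΔH = (-3)·(-20.2) + (2)·(-67.6) + (2)·(-24.8) = -124.2 kcal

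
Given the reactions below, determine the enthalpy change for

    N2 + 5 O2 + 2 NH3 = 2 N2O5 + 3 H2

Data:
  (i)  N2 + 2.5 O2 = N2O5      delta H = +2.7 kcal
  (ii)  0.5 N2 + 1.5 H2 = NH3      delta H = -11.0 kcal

(i) × 2: (2)·(+2.7) = +5.4 kcal
(ii) reversed and × 2: (-2)·(-11.0) = +22.0 kcal
delta H = (+5.4) + (+22.0) = 27.4 kcal

delta H = 27.4 kcal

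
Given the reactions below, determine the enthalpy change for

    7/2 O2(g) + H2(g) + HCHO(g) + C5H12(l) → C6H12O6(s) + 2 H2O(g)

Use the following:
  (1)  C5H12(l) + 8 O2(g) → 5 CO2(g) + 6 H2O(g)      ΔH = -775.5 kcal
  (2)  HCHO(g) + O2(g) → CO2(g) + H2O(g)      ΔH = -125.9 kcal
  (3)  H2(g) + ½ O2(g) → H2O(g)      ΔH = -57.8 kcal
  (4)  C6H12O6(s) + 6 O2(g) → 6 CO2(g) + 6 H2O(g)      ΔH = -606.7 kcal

ΔH = -352.5 kcal

(1) as written (C5H12(l) already on the reactant side): -775.5 kcal
(2) as written (HCHO(g) already on the reactant side): -125.9 kcal
(3) as written (H2(g) already on the reactant side): -57.8 kcal
(4) reversed (C6H12O6(s) must end up as a product): +606.7 kcal
ΔH = (1)·(-775.5) + (1)·(-125.9) + (1)·(-57.8) + (-1)·(-606.7) = -352.5 kcal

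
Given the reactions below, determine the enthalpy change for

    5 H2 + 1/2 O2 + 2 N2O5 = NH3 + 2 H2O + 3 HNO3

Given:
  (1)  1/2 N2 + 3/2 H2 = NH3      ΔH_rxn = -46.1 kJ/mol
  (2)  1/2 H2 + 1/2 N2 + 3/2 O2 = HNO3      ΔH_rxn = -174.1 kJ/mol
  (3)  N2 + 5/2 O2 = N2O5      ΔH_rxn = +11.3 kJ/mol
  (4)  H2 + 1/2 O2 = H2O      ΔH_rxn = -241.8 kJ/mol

ΔH_rxn = -1074.6 kJ/mol

(1) as written: -46.1 kJ/mol
(2) × 3: (3)·(-174.1) = -522.3 kJ/mol
(3) reversed and × 2: (-2)·(+11.3) = -22.6 kJ/mol
(4) × 2: (2)·(-241.8) = -483.6 kJ/mol
Combining the equations, ΔH_rxn = (-46.1) + (-522.3) + (-22.6) + (-483.6) = -1074.6 kJ/mol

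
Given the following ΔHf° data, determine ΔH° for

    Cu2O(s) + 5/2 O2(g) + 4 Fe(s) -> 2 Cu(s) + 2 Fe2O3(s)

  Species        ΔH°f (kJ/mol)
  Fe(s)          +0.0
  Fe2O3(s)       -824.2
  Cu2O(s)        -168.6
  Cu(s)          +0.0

ΔH° = -1479.8 kJ/mol

Products: 2·(+0.0) + 2·(-824.2) = -1648.4
Reactants: 1·(-168.6) + 5/2·(+0.0) + 4·(+0.0) = -168.6
ΔH° = (-1648.4) − (-168.6) = -1479.8 kJ/mol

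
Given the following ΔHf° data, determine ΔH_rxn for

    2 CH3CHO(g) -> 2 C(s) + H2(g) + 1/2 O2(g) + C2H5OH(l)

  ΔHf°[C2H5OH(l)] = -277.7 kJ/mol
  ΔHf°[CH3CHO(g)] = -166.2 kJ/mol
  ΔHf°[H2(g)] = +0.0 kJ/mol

Products: 2·(+0.0) + 1·(+0.0) + 1/2·(+0.0) + 1·(-277.7) = -277.7
Reactants: 2·(-166.2) = -332.4
ΔH_rxn = (-277.7) − (-332.4) = 54.7 kJ/mol

ΔH_rxn = 54.7 kJ/mol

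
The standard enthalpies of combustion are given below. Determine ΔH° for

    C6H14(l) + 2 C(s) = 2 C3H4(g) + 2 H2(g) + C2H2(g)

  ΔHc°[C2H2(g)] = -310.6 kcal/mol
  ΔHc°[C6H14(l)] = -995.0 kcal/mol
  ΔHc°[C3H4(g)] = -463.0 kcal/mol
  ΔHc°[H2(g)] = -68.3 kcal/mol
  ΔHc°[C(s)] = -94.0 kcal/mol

With combustion enthalpies, reactants minus products:
= [1·(-995.0) + 2·(-94.0)] − [2·(-463.0) + 2·(-68.3) + 1·(-310.6)]
= 190.2 kcal/mol

ΔH° = 190.2 kcal/mol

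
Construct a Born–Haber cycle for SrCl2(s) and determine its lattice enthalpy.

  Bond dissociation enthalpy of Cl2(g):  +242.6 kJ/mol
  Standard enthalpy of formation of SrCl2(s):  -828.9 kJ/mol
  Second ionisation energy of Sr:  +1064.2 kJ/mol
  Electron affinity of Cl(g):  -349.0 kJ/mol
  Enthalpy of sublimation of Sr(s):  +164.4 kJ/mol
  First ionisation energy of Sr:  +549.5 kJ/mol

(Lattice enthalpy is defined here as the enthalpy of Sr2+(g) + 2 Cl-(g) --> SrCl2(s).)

ΔHf° = 1·ΔHsub + 1·(ΣIE) + 1·D(Cl2) + 2·EA + U
-828.9 = 1·(+164.4) + 1·(+1613.7) + 1·(+242.6) + 2·(-349.0) + U
U = -828.9 − (+1322.7) = -2151.6 kJ/mol

U = -2151.6 kJ/mol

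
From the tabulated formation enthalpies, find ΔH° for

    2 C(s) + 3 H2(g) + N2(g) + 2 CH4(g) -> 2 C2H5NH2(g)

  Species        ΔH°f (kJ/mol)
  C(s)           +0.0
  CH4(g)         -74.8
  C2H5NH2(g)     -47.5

Products: 2·(-47.5) = -95.0
Reactants: 2·(+0.0) + 3·(+0.0) + 1·(+0.0) + 2·(-74.8) = -149.6
ΔH° = (-95.0) − (-149.6) = 54.6 kJ/mol

ΔH° = 54.6 kJ/mol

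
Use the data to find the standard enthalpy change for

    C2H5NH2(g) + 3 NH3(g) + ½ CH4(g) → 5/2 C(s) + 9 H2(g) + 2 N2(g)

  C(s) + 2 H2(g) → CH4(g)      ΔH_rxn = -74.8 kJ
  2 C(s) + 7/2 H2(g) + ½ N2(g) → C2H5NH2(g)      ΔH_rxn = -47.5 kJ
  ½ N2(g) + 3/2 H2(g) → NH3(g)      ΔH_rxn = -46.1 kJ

equation 1 reversed and × 1/2: (-1/2)·(-74.8) = +37.4 kJ
equation 2 reversed: +47.5 kJ
equation 3 reversed and × 3: (-3)·(-46.1) = +138.3 kJ
Combining the equations, ΔH_rxn = (+37.4) + (+47.5) + (+138.3) = 223.2 kJ

ΔH_rxn = 223.2 kJ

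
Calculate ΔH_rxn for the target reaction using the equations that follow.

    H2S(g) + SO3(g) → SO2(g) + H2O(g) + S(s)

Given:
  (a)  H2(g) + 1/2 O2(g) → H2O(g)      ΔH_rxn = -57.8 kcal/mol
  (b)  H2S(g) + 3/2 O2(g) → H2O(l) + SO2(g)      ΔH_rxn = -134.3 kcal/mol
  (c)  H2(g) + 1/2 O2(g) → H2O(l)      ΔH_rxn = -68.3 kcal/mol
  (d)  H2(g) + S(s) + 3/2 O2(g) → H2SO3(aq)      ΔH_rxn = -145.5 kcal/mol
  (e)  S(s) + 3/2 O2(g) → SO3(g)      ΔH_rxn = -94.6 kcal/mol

(a) as written (H2O(g) already on the product side): -57.8 kcal/mol
(b) as written (H2S(g) already on the reactant side): -134.3 kcal/mol
(c) reversed: +68.3 kcal/mol
(d): not needed (H2SO3(aq) appears nowhere else).
(e) reversed (SO3(g) must end up as a reactant): +94.6 kcal/mol
By Hess's law, ΔH_rxn = (1)·(-57.8) + (1)·(-134.3) + (-1)·(-68.3) + (-1)·(-94.6) = -29.2 kcal/mol

ΔH_rxn = -29.2 kcal/mol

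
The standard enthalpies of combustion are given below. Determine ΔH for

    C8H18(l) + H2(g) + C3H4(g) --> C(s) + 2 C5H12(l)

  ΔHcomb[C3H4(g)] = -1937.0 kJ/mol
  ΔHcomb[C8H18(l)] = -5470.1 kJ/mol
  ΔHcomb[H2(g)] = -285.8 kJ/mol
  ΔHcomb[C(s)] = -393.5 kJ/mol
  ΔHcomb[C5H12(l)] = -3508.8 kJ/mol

ΔH = -281.8 kJ/mol

Using ΔH = Σ nΔHc°(reactants) − Σ nΔHc°(products):
= [1·(-5470.1) + 1·(-285.8) + 1·(-1937.0)] − [1·(-393.5) + 2·(-3508.8)]
= -281.8 kJ/mol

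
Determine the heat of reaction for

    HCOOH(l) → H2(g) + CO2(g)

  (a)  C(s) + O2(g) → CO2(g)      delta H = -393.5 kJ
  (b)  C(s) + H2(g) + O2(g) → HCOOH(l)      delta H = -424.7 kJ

delta H = 31.2 kJ

(a) as written: -393.5 kJ
(b) reversed: +424.7 kJ
Summing the manipulated equations, delta H = (1)·(-393.5) + (-1)·(-424.7) = 31.2 kJ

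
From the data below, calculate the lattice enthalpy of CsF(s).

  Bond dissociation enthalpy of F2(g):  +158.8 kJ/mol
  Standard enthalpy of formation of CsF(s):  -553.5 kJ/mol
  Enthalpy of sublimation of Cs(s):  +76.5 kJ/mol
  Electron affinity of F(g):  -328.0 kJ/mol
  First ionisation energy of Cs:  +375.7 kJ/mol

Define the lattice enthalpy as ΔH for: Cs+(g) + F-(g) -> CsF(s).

U = -757.1 kJ/mol

ΔHf° = 1·ΔHsub + 1·(ΣIE) + 1/2·D(F2) + 1·EA + U
-553.5 = 1·(+76.5) + 1·(+375.7) + 1/2·(+158.8) + 1·(-328.0) + U
U = -553.5 − (+203.6) = -757.1 kJ/mol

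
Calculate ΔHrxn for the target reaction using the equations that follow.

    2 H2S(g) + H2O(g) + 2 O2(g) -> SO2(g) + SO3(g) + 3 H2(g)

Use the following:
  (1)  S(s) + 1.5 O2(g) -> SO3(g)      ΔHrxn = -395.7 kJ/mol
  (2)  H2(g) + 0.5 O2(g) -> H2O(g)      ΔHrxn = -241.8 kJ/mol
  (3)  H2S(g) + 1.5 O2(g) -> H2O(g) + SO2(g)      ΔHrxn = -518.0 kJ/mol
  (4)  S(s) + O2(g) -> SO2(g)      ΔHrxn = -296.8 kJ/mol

ΔHrxn = -409.5 kJ/mol

(1) as written (SO3(g) already on the product side): -395.7 kJ/mol
(2) reversed and × 3 (H2(g) must end up as a product; ×3 to match 3 H2(g) in the target): (-3)·(-241.8) = +725.4 kJ/mol
(3) × 2 (×2 to match 2 H2S(g) in the target): (2)·(-518.0) = -1036.0 kJ/mol
(4) reversed: +296.8 kJ/mol
Summing the manipulated equations, ΔHrxn = (1)·(-395.7) + (-3)·(-241.8) + (2)·(-518.0) + (-1)·(-296.8) = -409.5 kJ/mol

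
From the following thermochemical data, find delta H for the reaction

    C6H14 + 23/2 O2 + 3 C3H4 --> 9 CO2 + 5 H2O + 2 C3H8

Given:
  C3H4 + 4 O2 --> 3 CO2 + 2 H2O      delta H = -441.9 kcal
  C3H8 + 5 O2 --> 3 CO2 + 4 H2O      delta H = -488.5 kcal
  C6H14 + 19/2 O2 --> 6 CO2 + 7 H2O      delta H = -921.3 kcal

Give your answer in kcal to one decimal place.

delta H = -1270.0 kcal

equation 1 × 3 (scale by 3 for the 3 C3H4): (3)·(-441.9) = -1325.7 kcal
equation 2 reversed and × 2 (reverse to put C3H8 on the product side; ×2 to match 2 C3H8 in the target): (-2)·(-488.5) = +977.0 kcal
equation 3 as written (C6H14 already on the reactant side): -921.3 kcal
delta H = (-1325.7) + (+977.0) + (-921.3) = -1270.0 kcal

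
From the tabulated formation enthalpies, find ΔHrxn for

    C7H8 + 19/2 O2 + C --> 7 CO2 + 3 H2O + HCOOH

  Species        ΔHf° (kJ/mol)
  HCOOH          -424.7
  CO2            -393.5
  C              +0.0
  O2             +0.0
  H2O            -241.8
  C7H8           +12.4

Products: 7·(-393.5) + 3·(-241.8) + 1·(-424.7) = -3904.6
Reactants: 1·(+12.4) + 19/2·(+0.0) + 1·(+0.0) = +12.4
ΔHrxn = (-3904.6) − (+12.4) = -3917.0 kJ/mol

ΔHrxn = -3917.0 kJ/mol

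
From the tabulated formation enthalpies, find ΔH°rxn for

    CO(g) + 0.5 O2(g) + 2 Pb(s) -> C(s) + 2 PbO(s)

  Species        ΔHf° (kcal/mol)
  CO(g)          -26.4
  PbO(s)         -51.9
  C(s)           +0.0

Products: 1·(+0.0) + 2·(-51.9) = -103.8
Reactants: 1·(-26.4) + 1/2·(+0.0) + 2·(+0.0) = -26.4
ΔH°rxn = (-103.8) − (-26.4) = -77.4 kcal/mol

ΔH°rxn = -77.4 kcal/mol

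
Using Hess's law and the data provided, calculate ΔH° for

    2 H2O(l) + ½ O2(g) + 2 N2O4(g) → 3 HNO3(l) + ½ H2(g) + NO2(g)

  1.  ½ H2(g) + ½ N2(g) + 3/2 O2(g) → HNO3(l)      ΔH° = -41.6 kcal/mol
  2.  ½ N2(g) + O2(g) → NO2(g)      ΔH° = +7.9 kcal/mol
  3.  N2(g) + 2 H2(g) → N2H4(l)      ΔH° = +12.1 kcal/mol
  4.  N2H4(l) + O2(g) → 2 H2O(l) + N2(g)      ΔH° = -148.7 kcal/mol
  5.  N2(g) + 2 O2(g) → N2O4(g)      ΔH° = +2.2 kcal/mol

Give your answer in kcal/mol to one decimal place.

ΔH° = 15.3 kcal/mol

eq. 1 × 3 (scale by 3 for the 3 HNO3(l)): (3)·(-41.6) = -124.8 kcal/mol
eq. 2 as written (NO2(g) already on the product side): +7.9 kcal/mol
eq. 3 reversed: -12.1 kcal/mol
eq. 4 reversed (H2O(l) must end up as a reactant): +148.7 kcal/mol
eq. 5 reversed and × 2 (N2O4(g) must end up as a reactant; scale by 2 for the 2 N2O4(g)): (-2)·(+2.2) = -4.4 kcal/mol
Combining the equations, ΔH° = (3)·(-41.6) + (1)·(+7.9) + (-1)·(+12.1) + (-1)·(-148.7) + (-2)·(+2.2) = 15.3 kcal/mol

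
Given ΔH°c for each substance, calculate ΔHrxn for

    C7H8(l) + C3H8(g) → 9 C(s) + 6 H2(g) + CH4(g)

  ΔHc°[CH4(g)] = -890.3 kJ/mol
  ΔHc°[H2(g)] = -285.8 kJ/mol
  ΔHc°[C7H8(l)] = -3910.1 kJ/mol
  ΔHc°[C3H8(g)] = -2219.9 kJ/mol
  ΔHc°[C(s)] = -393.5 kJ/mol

With combustion enthalpies, reactants minus products:
= [1·(-3910.1) + 1·(-2219.9)] − [9·(-393.5) + 6·(-285.8) + 1·(-890.3)]
= 16.6 kJ/mol

ΔHrxn = 16.6 kJ/mol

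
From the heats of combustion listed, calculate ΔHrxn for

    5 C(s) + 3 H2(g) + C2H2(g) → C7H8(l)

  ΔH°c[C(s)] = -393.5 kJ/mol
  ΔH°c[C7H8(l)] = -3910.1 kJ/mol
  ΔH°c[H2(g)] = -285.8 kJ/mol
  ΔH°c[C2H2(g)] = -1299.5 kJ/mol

Using ΔH = Σ nΔHc°(reactants) − Σ nΔHc°(products):
= [5·(-393.5) + 3·(-285.8) + 1·(-1299.5)] − [1·(-3910.1)]
= -214.3 kJ/mol

ΔHrxn = -214.3 kJ/mol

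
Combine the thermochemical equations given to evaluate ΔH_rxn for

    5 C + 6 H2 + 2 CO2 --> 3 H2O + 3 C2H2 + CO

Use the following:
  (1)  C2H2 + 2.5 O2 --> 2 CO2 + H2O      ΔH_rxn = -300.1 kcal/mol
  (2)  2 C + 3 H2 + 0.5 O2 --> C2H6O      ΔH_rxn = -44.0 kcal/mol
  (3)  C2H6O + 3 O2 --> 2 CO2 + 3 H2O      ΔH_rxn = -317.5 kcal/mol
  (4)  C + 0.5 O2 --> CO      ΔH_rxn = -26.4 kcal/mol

ΔH_rxn = 150.9 kcal/mol

(1) reversed and × 3: (-3)·(-300.1) = +900.3 kcal/mol
(2) × 2: (2)·(-44.0) = -88.0 kcal/mol
(3) × 2: (2)·(-317.5) = -635.0 kcal/mol
(4) as written: -26.4 kcal/mol
Summing the manipulated equations, ΔH_rxn = (+900.3) + (-88.0) + (-635.0) + (-26.4) = 150.9 kcal/mol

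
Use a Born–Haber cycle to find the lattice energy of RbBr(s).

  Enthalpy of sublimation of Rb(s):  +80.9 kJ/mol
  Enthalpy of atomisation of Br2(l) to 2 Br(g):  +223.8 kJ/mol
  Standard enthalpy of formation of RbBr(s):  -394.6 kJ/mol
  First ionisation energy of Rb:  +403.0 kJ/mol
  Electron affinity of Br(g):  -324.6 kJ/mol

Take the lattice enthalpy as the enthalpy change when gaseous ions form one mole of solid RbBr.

U = -665.8 kJ/mol

ΔHf° = 1·ΔHsub + 1·(ΣIE) + 1/2·D(Br2) + 1·EA + U
-394.6 = 1·(+80.9) + 1·(+403.0) + 1/2·(+223.8) + 1·(-324.6) + U
U = -394.6 − (+271.2) = -665.8 kJ/mol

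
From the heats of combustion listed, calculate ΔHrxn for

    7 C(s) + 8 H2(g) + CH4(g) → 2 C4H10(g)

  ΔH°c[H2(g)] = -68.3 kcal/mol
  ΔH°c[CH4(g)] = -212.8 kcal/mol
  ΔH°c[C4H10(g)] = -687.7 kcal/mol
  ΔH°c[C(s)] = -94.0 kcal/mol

ΔHrxn = -41.8 kcal/mol

With combustion enthalpies, reactants minus products:
= [7·(-94.0) + 8·(-68.3) + 1·(-212.8)] − [2·(-687.7)]
= -41.8 kcal/mol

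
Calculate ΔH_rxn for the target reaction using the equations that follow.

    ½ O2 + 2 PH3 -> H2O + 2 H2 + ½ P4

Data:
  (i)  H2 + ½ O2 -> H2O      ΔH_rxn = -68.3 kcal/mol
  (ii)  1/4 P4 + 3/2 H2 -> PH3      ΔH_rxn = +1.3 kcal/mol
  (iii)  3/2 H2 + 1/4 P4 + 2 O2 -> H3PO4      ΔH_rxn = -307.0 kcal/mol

ΔH_rxn = -70.9 kcal/mol

(i) as written (H2O already on the product side): -68.3 kcal/mol
(ii) reversed and × 2 (reverse to put PH3 on the reactant side; scale by 2 for the 2 PH3): (-2)·(+1.3) = -2.6 kcal/mol
(iii): not needed (H3PO4 appears nowhere else).
By Hess's law, ΔH_rxn = (1)·(-68.3) + (-2)·(+1.3) = -70.9 kcal/mol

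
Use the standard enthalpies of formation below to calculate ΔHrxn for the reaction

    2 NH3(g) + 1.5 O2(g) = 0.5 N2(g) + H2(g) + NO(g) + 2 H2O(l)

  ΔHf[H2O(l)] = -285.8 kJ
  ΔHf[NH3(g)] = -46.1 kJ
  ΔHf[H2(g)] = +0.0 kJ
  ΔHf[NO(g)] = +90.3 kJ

ΔHrxn = -389.1 kJ

ΔH°rxn = Σ nΔHf°(products) − Σ nΔHf°(reactants).
Products: 1/2·(+0.0) + 1·(+0.0) + 1·(+90.3) + 2·(-285.8) = -481.3
Reactants: 2·(-46.1) + 3/2·(+0.0) = -92.2
ΔHrxn = (-481.3) − (-92.2) = -389.1 kJ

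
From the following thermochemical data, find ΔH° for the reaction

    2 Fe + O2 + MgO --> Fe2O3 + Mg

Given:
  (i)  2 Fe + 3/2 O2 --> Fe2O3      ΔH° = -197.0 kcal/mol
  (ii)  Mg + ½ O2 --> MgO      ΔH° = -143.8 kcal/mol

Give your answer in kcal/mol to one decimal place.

(i) as written (Fe2O3 already on the product side): -197.0 kcal/mol
(ii) reversed (MgO must end up as a reactant): +143.8 kcal/mol
Summing the manipulated equations, ΔH° = (1)·(-197.0) + (-1)·(-143.8) = -53.2 kcal/mol

ΔH° = -53.2 kcal/mol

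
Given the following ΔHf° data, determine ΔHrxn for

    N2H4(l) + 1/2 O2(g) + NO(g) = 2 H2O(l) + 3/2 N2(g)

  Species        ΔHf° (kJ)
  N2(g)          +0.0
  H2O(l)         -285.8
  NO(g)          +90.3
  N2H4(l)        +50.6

Products: 2·(-285.8) + 3/2·(+0.0) = -571.6
Reactants: 1·(+50.6) + 1/2·(+0.0) + 1·(+90.3) = +140.9
ΔHrxn = (-571.6) − (+140.9) = -712.5 kJ

ΔHrxn = -712.5 kJ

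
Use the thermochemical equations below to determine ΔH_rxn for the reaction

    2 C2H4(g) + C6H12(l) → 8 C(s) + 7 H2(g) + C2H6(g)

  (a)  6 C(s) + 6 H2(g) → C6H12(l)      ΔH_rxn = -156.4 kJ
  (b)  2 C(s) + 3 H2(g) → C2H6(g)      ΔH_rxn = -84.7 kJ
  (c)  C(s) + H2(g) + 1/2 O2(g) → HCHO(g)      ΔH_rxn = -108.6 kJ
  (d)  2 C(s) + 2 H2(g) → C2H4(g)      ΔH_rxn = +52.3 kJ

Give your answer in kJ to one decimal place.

(a) reversed (reverse to put C6H12(l) on the reactant side): +156.4 kJ
(b) as written (C2H6(g) already on the product side): -84.7 kJ
(c): not needed (O2(g) appears nowhere else).
(d) reversed and × 2 (reverse to put C2H4(g) on the reactant side; ×2 to match 2 C2H4(g) in the target): (-2)·(+52.3) = -104.6 kJ
Since enthalpy is a state function, ΔH_rxn = (-1)·(-156.4) + (1)·(-84.7) + (-2)·(+52.3) = -32.9 kJ

ΔH_rxn = -32.9 kJ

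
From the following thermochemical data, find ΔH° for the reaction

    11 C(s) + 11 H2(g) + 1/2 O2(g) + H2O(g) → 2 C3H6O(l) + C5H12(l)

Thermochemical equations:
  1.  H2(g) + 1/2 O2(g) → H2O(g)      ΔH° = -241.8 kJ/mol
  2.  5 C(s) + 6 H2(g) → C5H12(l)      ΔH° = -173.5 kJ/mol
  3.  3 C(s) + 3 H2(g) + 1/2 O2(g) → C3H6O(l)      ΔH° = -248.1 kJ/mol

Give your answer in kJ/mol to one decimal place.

eq. 1 reversed: +241.8 kJ/mol
eq. 2 as written: -173.5 kJ/mol
eq. 3 × 2: (2)·(-248.1) = -496.2 kJ/mol
ΔH° = (+241.8) + (-173.5) + (-496.2) = -427.9 kJ/mol

ΔH° = -427.9 kJ/mol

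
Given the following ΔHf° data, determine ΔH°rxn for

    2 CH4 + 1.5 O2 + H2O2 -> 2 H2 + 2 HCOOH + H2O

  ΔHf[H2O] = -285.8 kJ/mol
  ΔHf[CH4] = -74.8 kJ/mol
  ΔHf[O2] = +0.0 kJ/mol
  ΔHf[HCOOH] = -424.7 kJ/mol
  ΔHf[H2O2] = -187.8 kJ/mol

ΔH°rxn = -797.8 kJ/mol

Products: 2·(+0.0) + 2·(-424.7) + 1·(-285.8) = -1135.2
Reactants: 2·(-74.8) + 3/2·(+0.0) + 1·(-187.8) = -337.4
ΔH°rxn = (-1135.2) − (-337.4) = -797.8 kJ/mol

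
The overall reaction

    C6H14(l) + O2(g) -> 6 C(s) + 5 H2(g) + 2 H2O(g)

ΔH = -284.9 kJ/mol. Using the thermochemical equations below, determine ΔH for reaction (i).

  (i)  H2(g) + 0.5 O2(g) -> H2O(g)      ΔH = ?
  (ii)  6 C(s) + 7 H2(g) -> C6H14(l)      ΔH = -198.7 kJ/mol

(i) × 2 (scale by 2 for the 2 H2O(g)): contributes 2·x
(ii) reversed (reverse to put C6H14(l) on the reactant side): +198.7 kJ/mol
-284.9 = (+198.7) + 2·x
x = (-284.9 − (+198.7)) / (2) = -241.8 kJ/mol

ΔH = -241.8 kJ/mol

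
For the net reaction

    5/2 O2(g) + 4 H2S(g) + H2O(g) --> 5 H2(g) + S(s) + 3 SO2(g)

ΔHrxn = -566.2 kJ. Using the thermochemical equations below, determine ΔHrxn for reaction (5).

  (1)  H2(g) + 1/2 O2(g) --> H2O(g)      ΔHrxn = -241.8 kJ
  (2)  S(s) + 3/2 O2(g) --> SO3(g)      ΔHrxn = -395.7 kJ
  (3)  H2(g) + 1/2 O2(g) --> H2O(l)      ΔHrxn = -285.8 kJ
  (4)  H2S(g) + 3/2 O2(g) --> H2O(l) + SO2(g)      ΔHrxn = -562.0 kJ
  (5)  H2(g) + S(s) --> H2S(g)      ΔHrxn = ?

ΔHrxn = -20.6 kJ

(1) reversed (reverse to put H2O(g) on the reactant side): +241.8 kJ
(2): not needed (SO3(g) appears nowhere else).
(3) reversed and × 3: (-3)·(-285.8) = +857.4 kJ
(4) × 3 (×3 to match 3 SO2(g) in the target): (3)·(-562.0) = -1686.0 kJ
(5) reversed: contributes −x
-566.2 = (+241.8) + (+857.4) + (-1686.0) − x
x = (-566.2 − (-586.8)) / (-1) = -20.6 kJ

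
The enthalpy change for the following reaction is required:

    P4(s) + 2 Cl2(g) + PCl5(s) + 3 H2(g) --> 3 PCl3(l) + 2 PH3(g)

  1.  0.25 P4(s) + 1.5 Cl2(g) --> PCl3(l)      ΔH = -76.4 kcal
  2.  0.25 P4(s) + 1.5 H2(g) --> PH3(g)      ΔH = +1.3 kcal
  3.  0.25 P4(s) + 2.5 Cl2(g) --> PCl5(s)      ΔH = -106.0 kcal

eq. 1 × 3 (×3 to match 3 PCl3(l) in the target): (3)·(-76.4) = -229.2 kcal
eq. 2 × 2 (×2 to match 2 PH3(g) in the target): (2)·(+1.3) = +2.6 kcal
eq. 3 reversed (reverse to put PCl5(s) on the reactant side): +106.0 kcal
By Hess's law, ΔH = (3)·(-76.4) + (2)·(+1.3) + (-1)·(-106.0) = -120.6 kcal

ΔH = -120.6 kcal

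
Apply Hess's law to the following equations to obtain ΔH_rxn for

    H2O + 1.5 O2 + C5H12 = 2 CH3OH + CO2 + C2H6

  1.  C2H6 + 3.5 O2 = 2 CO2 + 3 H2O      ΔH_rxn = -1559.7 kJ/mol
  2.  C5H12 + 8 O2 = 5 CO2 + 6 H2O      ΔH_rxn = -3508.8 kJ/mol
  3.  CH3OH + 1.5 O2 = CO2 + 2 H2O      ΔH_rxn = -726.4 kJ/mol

eq. 1 reversed (reverse to put C2H6 on the product side): +1559.7 kJ/mol
eq. 2 as written (C5H12 already on the reactant side): -3508.8 kJ/mol
eq. 3 reversed and × 2 (CH3OH must end up as a product; ×2 to match 2 CH3OH in the target): (-2)·(-726.4) = +1452.8 kJ/mol
ΔH_rxn = (-1)·(-1559.7) + (1)·(-3508.8) + (-2)·(-726.4) = -496.3 kJ/mol

ΔH_rxn = -496.3 kJ/mol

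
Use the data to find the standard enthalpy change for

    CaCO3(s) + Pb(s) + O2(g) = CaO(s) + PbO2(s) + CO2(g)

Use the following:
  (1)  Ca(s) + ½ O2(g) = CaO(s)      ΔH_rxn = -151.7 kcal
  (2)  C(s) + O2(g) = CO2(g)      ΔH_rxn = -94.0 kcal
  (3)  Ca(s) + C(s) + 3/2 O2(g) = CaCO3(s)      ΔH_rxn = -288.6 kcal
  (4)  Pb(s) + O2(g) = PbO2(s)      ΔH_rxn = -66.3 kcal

ΔH_rxn = -23.4 kcal

(1) as written: -151.7 kcal
(2) as written: -94.0 kcal
(3) reversed: +288.6 kcal
(4) as written: -66.3 kcal
ΔH_rxn = (-151.7) + (-94.0) + (+288.6) + (-66.3) = -23.4 kcal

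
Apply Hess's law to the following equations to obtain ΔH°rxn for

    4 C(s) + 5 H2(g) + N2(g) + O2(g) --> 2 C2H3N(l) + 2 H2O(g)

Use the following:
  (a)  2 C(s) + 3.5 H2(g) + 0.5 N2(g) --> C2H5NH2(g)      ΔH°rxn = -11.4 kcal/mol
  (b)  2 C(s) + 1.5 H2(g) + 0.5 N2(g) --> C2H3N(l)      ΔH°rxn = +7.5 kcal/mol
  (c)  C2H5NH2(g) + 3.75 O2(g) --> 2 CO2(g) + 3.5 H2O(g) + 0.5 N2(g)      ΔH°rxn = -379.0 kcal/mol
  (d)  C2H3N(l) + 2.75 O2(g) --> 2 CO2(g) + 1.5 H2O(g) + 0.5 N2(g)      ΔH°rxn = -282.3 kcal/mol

ΔH°rxn = -100.6 kcal/mol

(a) as written: -11.4 kcal/mol
(b) as written: +7.5 kcal/mol
(c) as written: -379.0 kcal/mol
(d) reversed: +282.3 kcal/mol
ΔH°rxn = (1)·(-11.4) + (1)·(+7.5) + (1)·(-379.0) + (-1)·(-282.3) = -100.6 kcal/mol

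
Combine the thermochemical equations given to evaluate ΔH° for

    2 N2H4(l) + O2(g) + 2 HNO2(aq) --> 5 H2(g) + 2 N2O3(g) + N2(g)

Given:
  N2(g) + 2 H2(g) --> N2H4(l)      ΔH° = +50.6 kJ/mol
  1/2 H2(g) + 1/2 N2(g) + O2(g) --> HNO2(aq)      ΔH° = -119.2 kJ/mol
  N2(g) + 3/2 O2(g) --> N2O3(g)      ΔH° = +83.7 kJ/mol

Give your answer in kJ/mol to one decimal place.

ΔH° = 304.6 kJ/mol

equation 1 reversed and × 2 (reverse to put N2H4(l) on the reactant side; ×2 to match 2 N2H4(l) in the target): (-2)·(+50.6) = -101.2 kJ/mol
equation 2 reversed and × 2 (reverse to put HNO2(aq) on the reactant side; scale by 2 for the 2 HNO2(aq)): (-2)·(-119.2) = +238.4 kJ/mol
equation 3 × 2 (×2 to match 2 N2O3(g) in the target): (2)·(+83.7) = +167.4 kJ/mol
Since enthalpy is a state function, ΔH° = (-101.2) + (+238.4) + (+167.4) = 304.6 kJ/mol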